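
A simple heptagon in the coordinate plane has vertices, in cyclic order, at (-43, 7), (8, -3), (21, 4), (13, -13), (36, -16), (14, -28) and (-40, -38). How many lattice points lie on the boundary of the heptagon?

The number of boundary lattice points is Σ gcd(|Δx|,|Δy|) = gcd(51,10) + gcd(13,7) + gcd(8,17) + gcd(23,3) + gcd(22,12) + gcd(54,10) + gcd(3,45) = 1+1+1+1+2+2+3 = 11.

11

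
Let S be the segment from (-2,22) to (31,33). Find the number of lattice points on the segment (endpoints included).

12

The number of lattice points on a segment between lattice points is gcd(|Δx|,|Δy|) + 1 = gcd(33,11) + 1 = 11 + 1 = 12.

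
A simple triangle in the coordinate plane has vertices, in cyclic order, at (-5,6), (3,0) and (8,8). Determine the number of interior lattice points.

46

Using the shoelace formula, 2A = |((-5)·0 − 3·6) + (3·8 − 8·0) + (8·6 − (-5)·8)| = 94, so the area is 47.
The number of boundary lattice points is Σ gcd(|Δx|,|Δy|) = gcd(8,6) + gcd(5,8) + gcd(13,2) = 2+1+1 = 4.
By Pick's theorem A = I + B/2 − 1, so I = 47 − 4/2 + 1 = 46.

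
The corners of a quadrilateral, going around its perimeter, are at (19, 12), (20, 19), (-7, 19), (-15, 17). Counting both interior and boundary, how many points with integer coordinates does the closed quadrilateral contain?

The shoelace formula gives twice the area as |[19·19 − 20·12] + [20·19 − (-7)·19] + [(-7)·17 − (-15)·19] + [(-15)·12 − 19·17]| = 297, so the area is 297/2.
The number of boundary lattice points is Σ gcd(|Δx|,|Δy|) = gcd(1,7) + gcd(27,0) + gcd(8,2) + gcd(34,5) = 1+27+2+1 = 31.
Pick's theorem gives I = A − B/2 + 1 = 297/2 − 31/2 + 1 = 134, so the closed region contains I + B = 134 + 31 = 165 lattice points.

165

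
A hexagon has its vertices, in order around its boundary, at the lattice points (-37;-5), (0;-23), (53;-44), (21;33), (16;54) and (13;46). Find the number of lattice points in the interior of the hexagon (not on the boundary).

The shoelace formula gives twice the area as |[(-37)·(-23) − 0·(-5)] + [0·(-44) − 53·(-23)] + [53·33 − 21·(-44)] + [21·54 − 16·33] + [16·46 − 13·54] + [13·(-5) − (-37)·46]| = 7020, so the area is 3510.
The number of boundary lattice points is Σ gcd(|Δx|,|Δy|) = gcd(37,18) + gcd(53,21) + gcd(32,77) + gcd(5,21) + gcd(3,8) + gcd(50,51) = 1+1+1+1+1+1 = 6.
Pick's theorem gives I = A − B/2 + 1 = 3510 − 6/2 + 1 = 3508.

3508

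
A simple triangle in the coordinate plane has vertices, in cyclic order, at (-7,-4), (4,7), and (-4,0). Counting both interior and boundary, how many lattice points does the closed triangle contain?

13

The shoelace formula gives twice the area as |((-7)·7 − 4·(-4)) + (4·0 − (-4)·7) + ((-4)·(-4) − (-7)·0)| = 11, so the area is 11/2.
The number of boundary lattice points is Σ gcd(|Δx|,|Δy|) = gcd(11,11) + gcd(8,7) + gcd(3,4) = 11+1+1 = 13.
Pick's theorem gives I = A − B/2 + 1 = 11/2 − 13/2 + 1 = 0, so the closed region contains I + B = 0 + 13 = 13 lattice points.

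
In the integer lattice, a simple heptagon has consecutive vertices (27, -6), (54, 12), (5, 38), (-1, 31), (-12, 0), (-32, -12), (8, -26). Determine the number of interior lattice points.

2457

Using the shoelace formula, 2A = |[27·12 − 54·(-6)] + [54·38 − 5·12] + [5·31 − (-1)·38] + [(-1)·0 − (-12)·31] + [(-12)·(-12) − (-32)·0] + [(-32)·(-26) − 8·(-12)] + [8·(-6) − 27·(-26)]| = 4931, so the area is 2465.5.
The number of boundary lattice points is Σ gcd(|Δx|,|Δy|) = gcd(27,18) + gcd(49,26) + gcd(6,7) + gcd(11,31) + gcd(20,12) + gcd(40,14) + gcd(19,20) = 9+1+1+1+4+2+1 = 19.
By Pick's theorem A = I + B/2 − 1, so I = 2465.5 − 19/2 + 1 = 2457.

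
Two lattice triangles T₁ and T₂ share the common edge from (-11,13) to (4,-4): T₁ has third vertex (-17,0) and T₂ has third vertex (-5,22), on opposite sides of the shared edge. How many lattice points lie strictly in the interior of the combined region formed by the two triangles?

265

The union is the simple quadrilateral with vertices (-11,13), (-17,0), (4,-4), (-5,22) in order.
Using the shoelace formula, 2A = |[(-11)·0 − (-17)·13] + [(-17)·(-4) − 4·0] + [4·22 − (-5)·(-4)] + [(-5)·13 − (-11)·22]| = 534, so the area is 267.
The number of boundary lattice points is Σ gcd(|Δx|,|Δy|) = gcd(6,13) + gcd(21,4) + gcd(9,26) + gcd(6,9) = 1+1+1+3 = 6.
By Pick's theorem I = A − B/2 + 1 = 267 − 6/2 + 1 = 265.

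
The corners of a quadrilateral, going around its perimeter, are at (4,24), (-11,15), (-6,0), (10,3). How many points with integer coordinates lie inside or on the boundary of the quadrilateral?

The shoelace formula gives twice the area as |(4·15 − (-11)·24) + ((-11)·0 − (-6)·15) + ((-6)·3 − 10·0) + (10·24 − 4·3)| = 624, so the area is 312.
Summing gcd(|Δx|,|Δy|) over the edges gives the boundary count: gcd(15,9) + gcd(5,15) + gcd(16,3) + gcd(6,21) = 3+5+1+3 = 12.
Pick's theorem gives I = A − B/2 + 1 = 312 − 12/2 + 1 = 307, so the closed region contains I + B = 307 + 12 = 319 lattice points.

319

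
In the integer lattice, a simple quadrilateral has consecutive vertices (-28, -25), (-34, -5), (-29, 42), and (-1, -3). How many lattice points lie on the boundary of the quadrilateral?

The number of boundary lattice points is Σ gcd(|Δx|,|Δy|) = gcd(6,20) + gcd(5,47) + gcd(28,45) + gcd(27,22) = 2+1+1+1 = 5.

5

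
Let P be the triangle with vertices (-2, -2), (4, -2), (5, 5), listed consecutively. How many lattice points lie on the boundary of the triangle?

The number of boundary lattice points is Σ gcd(|Δx|,|Δy|) = gcd(6,0) + gcd(1,7) + gcd(7,7) = 6+1+7 = 14.

14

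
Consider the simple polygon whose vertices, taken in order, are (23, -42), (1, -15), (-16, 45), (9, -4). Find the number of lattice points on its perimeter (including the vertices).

The number of boundary lattice points is Σ gcd(|Δx|,|Δy|) = gcd(22,27) + gcd(17,60) + gcd(25,49) + gcd(14,38) = 1+1+1+2 = 5.

5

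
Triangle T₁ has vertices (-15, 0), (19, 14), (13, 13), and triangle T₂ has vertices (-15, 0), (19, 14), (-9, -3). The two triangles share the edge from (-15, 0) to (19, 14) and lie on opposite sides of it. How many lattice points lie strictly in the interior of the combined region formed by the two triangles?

116

The union is the simple quadrilateral with vertices (-15, 0), (13, 13), (19, 14), (-9, -3) in order.
Using the shoelace formula, 2A = |((-15)·13 − 13·0) + (13·14 − 19·13) + (19·(-3) − (-9)·14) + ((-9)·0 − (-15)·(-3))| = 236, so the area is 118.
Summing gcd(|Δx|,|Δy|) over the edges gives the boundary count: gcd(28,13) + gcd(6,1) + gcd(28,17) + gcd(6,3) = 1+1+1+3 = 6.
By Pick's theorem I = A − B/2 + 1 = 118 − 6/2 + 1 = 116.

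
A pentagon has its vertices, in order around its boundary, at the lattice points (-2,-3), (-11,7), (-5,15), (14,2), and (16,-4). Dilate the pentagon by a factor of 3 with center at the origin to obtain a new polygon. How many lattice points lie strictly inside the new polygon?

By the shoelace formula, twice the signed area is |[(-2)·7 − (-11)·(-3)] + [(-11)·15 − (-5)·7] + [(-5)·2 − 14·15] + [14·(-4) − 16·2] + [16·(-3) − (-2)·(-4)]| = 541, so the area is 270.5.
Summing gcd(|Δx|,|Δy|) over the edges gives the boundary count: gcd(9,10) + gcd(6,8) + gcd(19,13) + gcd(2,6) + gcd(18,1) = 1+2+1+2+1 = 7.
Scaling by 3 multiplies the area by 3² = 9 (so the new area is 2434.5) and multiplies the boundary lattice-point count by 3, giving 21.
By Pick's theorem, the interior count of the dilated polygon is 2434.5 − 21/2 + 1 = 2425.

2425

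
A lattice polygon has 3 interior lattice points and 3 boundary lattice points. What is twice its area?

7

By Pick's theorem, A = I + B/2 − 1 = 3 + 3/2 − 1 = 7/2.
Hence 2A = 7.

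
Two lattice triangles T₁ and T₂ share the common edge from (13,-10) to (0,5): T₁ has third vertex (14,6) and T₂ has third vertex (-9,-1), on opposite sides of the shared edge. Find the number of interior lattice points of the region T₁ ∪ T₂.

216

The union is the simple quadrilateral with vertices (13,-10), (14,6), (0,5), (-9,-1) in order.
The shoelace formula gives twice the area as |(13·6 − 14·(-10)) + (14·5 − 0·6) + (0·(-1) − (-9)·5) + ((-9)·(-10) − 13·(-1))| = 436, so the area is 218.
The number of boundary lattice points is Σ gcd(|Δx|,|Δy|) = gcd(1,16) + gcd(14,1) + gcd(9,6) + gcd(22,9) = 1+1+3+1 = 6.
By Pick's theorem I = A − B/2 + 1 = 218 − 6/2 + 1 = 216.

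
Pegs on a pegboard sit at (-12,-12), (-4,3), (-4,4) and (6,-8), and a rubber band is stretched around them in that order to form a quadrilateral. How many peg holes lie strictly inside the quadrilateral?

122

The shoelace formula gives twice the area as |((-12)·3 − (-4)·(-12)) + ((-4)·4 − (-4)·3) + ((-4)·(-8) − 6·4) + (6·(-12) − (-12)·(-8))| = 248, so the area is 124.
Summing gcd(|Δx|,|Δy|) over the edges gives the boundary count: gcd(8,15) + gcd(0,1) + gcd(10,12) + gcd(18,4) = 1+1+2+2 = 6.
By Pick's theorem A = I + B/2 − 1, so I = 124 − 6/2 + 1 = 122.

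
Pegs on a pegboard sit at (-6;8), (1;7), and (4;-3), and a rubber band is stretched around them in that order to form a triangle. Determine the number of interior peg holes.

33

The shoelace formula gives twice the area as |[(-6)·7 − 1·8] + [1·(-3) − 4·7] + [4·8 − (-6)·(-3)]| = 67, so the area is 33.5.
The number of boundary lattice points is Σ gcd(|Δx|,|Δy|) = gcd(7,1) + gcd(3,10) + gcd(10,11) = 1+1+1 = 3.
Pick's theorem gives I = A − B/2 + 1 = 33.5 − 3/2 + 1 = 33.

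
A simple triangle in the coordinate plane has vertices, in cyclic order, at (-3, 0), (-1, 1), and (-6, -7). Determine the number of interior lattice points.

5

Using the shoelace formula, 2A = |((-3)·1 − (-1)·0) + ((-1)·(-7) − (-6)·1) + ((-6)·0 − (-3)·(-7))| = 11, so the area is 11/2.
The number of boundary lattice points is Σ gcd(|Δx|,|Δy|) = gcd(2,1) + gcd(5,8) + gcd(3,7) = 1+1+1 = 3.
By Pick's theorem A = I + B/2 − 1, so I = 11/2 − 3/2 + 1 = 5.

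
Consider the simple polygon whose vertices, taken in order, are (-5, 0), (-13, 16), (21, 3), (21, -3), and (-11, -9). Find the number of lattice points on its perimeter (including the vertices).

20

Along each edge there are gcd(|Δx|,|Δy|)+1 lattice points, so counting each shared vertex once the boundary has gcd(8,16) + gcd(34,13) + gcd(0,6) + gcd(32,6) + gcd(6,9) = 8+1+6+2+3 = 20.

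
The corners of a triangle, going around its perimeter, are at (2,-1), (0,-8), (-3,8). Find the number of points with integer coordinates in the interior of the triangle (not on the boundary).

26

The shoelace formula gives twice the area as |(2·(-8) − 0·(-1)) + (0·8 − (-3)·(-8)) + ((-3)·(-1) − 2·8)| = 53, so the area is 53/2.
Summing gcd(|Δx|,|Δy|) over the edges gives the boundary count: gcd(2,7) + gcd(3,16) + gcd(5,9) = 1+1+1 = 3.
Pick's theorem gives I = A − B/2 + 1 = 53/2 − 3/2 + 1 = 26.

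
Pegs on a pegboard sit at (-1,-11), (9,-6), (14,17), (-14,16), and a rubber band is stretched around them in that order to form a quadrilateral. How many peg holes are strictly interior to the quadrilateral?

484

By the shoelace formula, twice the signed area is |[(-1)·(-6) − 9·(-11)] + [9·17 − 14·(-6)] + [14·16 − (-14)·17] + [(-14)·(-11) − (-1)·16]| = 974, so the area is 487.
Along each edge there are gcd(|Δx|,|Δy|)+1 lattice points, so counting each shared vertex once the boundary has gcd(10,5) + gcd(5,23) + gcd(28,1) + gcd(13,27) = 5+1+1+1 = 8.
By Pick's theorem A = I + B/2 − 1, so I = 487 − 8/2 + 1 = 484.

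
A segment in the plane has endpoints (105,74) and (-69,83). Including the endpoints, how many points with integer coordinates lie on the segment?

4

The number of lattice points on a segment between lattice points is gcd(|Δx|,|Δy|) + 1 = gcd(174,9) + 1 = 3 + 1 = 4.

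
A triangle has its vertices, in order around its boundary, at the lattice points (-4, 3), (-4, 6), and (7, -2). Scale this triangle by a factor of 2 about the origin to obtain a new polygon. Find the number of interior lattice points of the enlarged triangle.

The shoelace formula gives twice the area as |((-4)·6 − (-4)·3) + ((-4)·(-2) − 7·6) + (7·3 − (-4)·(-2))| = 33, so the area is 16.5.
The number of boundary lattice points is Σ gcd(|Δx|,|Δy|) = gcd(0,3) + gcd(11,8) + gcd(11,5) = 3+1+1 = 5.
Scaling by 2 multiplies the area by 2² = 4 (so the new area is 66) and multiplies the boundary lattice-point count by 2, giving 10.
By Pick's theorem, the interior count of the dilated polygon is 66 − 10/2 + 1 = 62.

62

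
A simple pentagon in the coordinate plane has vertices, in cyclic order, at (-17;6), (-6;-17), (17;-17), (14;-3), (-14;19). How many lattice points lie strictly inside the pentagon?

670

Using the shoelace formula, 2A = |((-17)·(-17) − (-6)·6) + ((-6)·(-17) − 17·(-17)) + (17·(-3) − 14·(-17)) + (14·19 − (-14)·(-3)) + ((-14)·6 − (-17)·19)| = 1366, so the area is 683.
The number of boundary lattice points is Σ gcd(|Δx|,|Δy|) = gcd(11,23) + gcd(23,0) + gcd(3,14) + gcd(28,22) + gcd(3,13) = 1+23+1+2+1 = 28.
By Pick's theorem A = I + B/2 − 1, so I = 683 − 28/2 + 1 = 670.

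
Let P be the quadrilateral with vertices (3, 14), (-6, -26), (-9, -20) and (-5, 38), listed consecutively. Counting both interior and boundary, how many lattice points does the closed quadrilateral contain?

By the shoelace formula, twice the signed area is |(3·(-26) − (-6)·14) + ((-6)·(-20) − (-9)·(-26)) + ((-9)·38 − (-5)·(-20)) + ((-5)·14 − 3·38)| = 734, so the area is 367.
Summing gcd(|Δx|,|Δy|) over the edges gives the boundary count: gcd(9,40) + gcd(3,6) + gcd(4,58) + gcd(8,24) = 1+3+2+8 = 14.
Pick's theorem gives I = A − B/2 + 1 = 367 − 14/2 + 1 = 361, so the closed region contains I + B = 361 + 14 = 375 lattice points.

375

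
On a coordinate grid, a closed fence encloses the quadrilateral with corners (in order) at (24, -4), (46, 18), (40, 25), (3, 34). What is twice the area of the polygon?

By the shoelace formula, twice the signed area is |(24·18 − 46·(-4)) + (46·25 − 40·18) + (40·34 − 3·25) + (3·(-4) − 24·34)| = 1503, so the area is 1503/2.

1503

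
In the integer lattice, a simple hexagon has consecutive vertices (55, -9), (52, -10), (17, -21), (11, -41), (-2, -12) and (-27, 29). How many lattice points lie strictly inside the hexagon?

1706

By the shoelace formula, twice the signed area is |[55·(-10) − 52·(-9)] + [52·(-21) − 17·(-10)] + [17·(-41) − 11·(-21)] + [11·(-12) − (-2)·(-41)] + [(-2)·29 − (-27)·(-12)] + [(-27)·(-9) − 55·29]| = 3418, so the area is 1709.
Along each edge there are gcd(|Δx|,|Δy|)+1 lattice points, so counting each shared vertex once the boundary has gcd(3,1) + gcd(35,11) + gcd(6,20) + gcd(13,29) + gcd(25,41) + gcd(82,38) = 1+1+2+1+1+2 = 8.
By Pick's theorem A = I + B/2 − 1, so I = 1709 − 8/2 + 1 = 1706.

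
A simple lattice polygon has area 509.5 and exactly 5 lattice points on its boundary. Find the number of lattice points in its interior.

508

Pick's theorem A = I + B/2 − 1 rearranges to I = A − B/2 + 1 = 509.5 − 5/2 + 1 = 508.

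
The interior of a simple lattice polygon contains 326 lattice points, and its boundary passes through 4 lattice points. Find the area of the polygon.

By Pick's theorem, A = I + B/2 − 1 = 326 + 4/2 − 1 = 327.

327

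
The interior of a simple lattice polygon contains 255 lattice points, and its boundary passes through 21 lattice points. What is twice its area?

529

Pick's theorem states A = I + B/2 − 1, so A = 255 + 21/2 − 1 = 529/2.
Hence 2A = 529.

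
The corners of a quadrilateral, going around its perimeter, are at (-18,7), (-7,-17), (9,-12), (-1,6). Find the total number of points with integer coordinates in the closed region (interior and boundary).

371

The shoelace formula gives twice the area as |((-18)·(-17) − (-7)·7) + ((-7)·(-12) − 9·(-17)) + (9·6 − (-1)·(-12)) + ((-1)·7 − (-18)·6)| = 735, so the area is 367.5.
Summing gcd(|Δx|,|Δy|) over the edges gives the boundary count: gcd(11,24) + gcd(16,5) + gcd(10,18) + gcd(17,1) = 1+1+2+1 = 5.
Pick's theorem gives I = A − B/2 + 1 = 367.5 − 5/2 + 1 = 366, so the closed region contains I + B = 366 + 5 = 371 lattice points.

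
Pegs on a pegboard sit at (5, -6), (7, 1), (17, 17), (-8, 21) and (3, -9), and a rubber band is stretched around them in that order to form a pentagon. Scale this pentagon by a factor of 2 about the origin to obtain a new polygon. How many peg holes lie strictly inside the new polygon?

By the shoelace formula, twice the signed area is |[5·1 − 7·(-6)] + [7·17 − 17·1] + [17·21 − (-8)·17] + [(-8)·(-9) − 3·21] + [3·(-6) − 5·(-9)]| = 678, so the area is 339.
The number of boundary lattice points is Σ gcd(|Δx|,|Δy|) = gcd(2,7) + gcd(10,16) + gcd(25,4) + gcd(11,30) + gcd(2,3) = 1+2+1+1+1 = 6.
Scaling by 2 multiplies the area by 2² = 4 (so the new area is 1356) and multiplies the boundary lattice-point count by 2, giving 12.
By Pick's theorem, the interior count of the dilated polygon is 1356 − 12/2 + 1 = 1351.

1351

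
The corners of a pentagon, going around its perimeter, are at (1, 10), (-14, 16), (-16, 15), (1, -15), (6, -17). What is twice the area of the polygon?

577

The shoelace formula gives twice the area as |(1·16 − (-14)·10) + ((-14)·15 − (-16)·16) + ((-16)·(-15) − 1·15) + (1·(-17) − 6·(-15)) + (6·10 − 1·(-17))| = 577, so the area is 288.5.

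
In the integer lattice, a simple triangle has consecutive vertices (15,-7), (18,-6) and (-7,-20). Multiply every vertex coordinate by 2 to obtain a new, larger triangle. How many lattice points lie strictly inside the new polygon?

32

Using the shoelace formula, 2A = |(15·(-6) − 18·(-7)) + (18·(-20) − (-7)·(-6)) + ((-7)·(-7) − 15·(-20))| = 17, so the area is 17/2.
Along each edge there are gcd(|Δx|,|Δy|)+1 lattice points, so counting each shared vertex once the boundary has gcd(3,1) + gcd(25,14) + gcd(22,13) = 1+1+1 = 3.
Scaling by 2 multiplies the area by 2² = 4 (so the new area is 34) and multiplies the boundary lattice-point count by 2, giving 6.
By Pick's theorem, the interior count of the dilated polygon is 34 − 6/2 + 1 = 32.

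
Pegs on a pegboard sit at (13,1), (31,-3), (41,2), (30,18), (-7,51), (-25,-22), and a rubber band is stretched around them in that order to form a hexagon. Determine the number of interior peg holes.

2065

By the shoelace formula, twice the signed area is |(13·(-3) − 31·1) + (31·2 − 41·(-3)) + (41·18 − 30·2) + (30·51 − (-7)·18) + ((-7)·(-22) − (-25)·51) + ((-25)·1 − 13·(-22))| = 4139, so the area is 4139/2.
The number of boundary lattice points is Σ gcd(|Δx|,|Δy|) = gcd(18,4) + gcd(10,5) + gcd(11,16) + gcd(37,33) + gcd(18,73) + gcd(38,23) = 2+5+1+1+1+1 = 11.
Pick's theorem gives I = A − B/2 + 1 = 4139/2 − 11/2 + 1 = 2065.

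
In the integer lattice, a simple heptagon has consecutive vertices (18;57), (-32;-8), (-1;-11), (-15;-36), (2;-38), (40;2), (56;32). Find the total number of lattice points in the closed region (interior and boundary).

3930

By the shoelace formula, twice the signed area is |(18·(-8) − (-32)·57) + ((-32)·(-11) − (-1)·(-8)) + ((-1)·(-36) − (-15)·(-11)) + ((-15)·(-38) − 2·(-36)) + (2·2 − 40·(-38)) + (40·32 − 56·2) + (56·57 − 18·32)| = 7845, so the area is 7845/2.
Along each edge there are gcd(|Δx|,|Δy|)+1 lattice points, so counting each shared vertex once the boundary has gcd(50,65) + gcd(31,3) + gcd(14,25) + gcd(17,2) + gcd(38,40) + gcd(16,30) + gcd(38,25) = 5+1+1+1+2+2+1 = 13.
Pick's theorem gives I = A − B/2 + 1 = 7845/2 − 13/2 + 1 = 3917, so the closed region contains I + B = 3917 + 13 = 3930 lattice points.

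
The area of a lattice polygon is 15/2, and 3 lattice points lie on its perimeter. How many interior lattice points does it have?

From Pick's theorem, I = A − B/2 + 1 = 15/2 − 3/2 + 1 = 7.

7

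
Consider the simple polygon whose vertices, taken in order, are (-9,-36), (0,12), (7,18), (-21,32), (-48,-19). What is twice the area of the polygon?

3902

Using the shoelace formula, 2A = |((-9)·12 − 0·(-36)) + (0·18 − 7·12) + (7·32 − (-21)·18) + ((-21)·(-19) − (-48)·32) + ((-48)·(-36) − (-9)·(-19))| = 3902, so the area is 1951.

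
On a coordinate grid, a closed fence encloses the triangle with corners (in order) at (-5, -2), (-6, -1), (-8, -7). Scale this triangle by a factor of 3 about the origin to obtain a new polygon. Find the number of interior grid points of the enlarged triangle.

31

The shoelace formula gives twice the area as |((-5)·(-1) − (-6)·(-2)) + ((-6)·(-7) − (-8)·(-1)) + ((-8)·(-2) − (-5)·(-7))| = 8, so the area is 4.
Along each edge there are gcd(|Δx|,|Δy|)+1 lattice points, so counting each shared vertex once the boundary has gcd(1,1) + gcd(2,6) + gcd(3,5) = 1+2+1 = 4.
Scaling by 3 multiplies the area by 3² = 9 (so the new area is 36) and multiplies the boundary lattice-point count by 3, giving 12.
By Pick's theorem, the interior count of the dilated polygon is 36 − 12/2 + 1 = 31.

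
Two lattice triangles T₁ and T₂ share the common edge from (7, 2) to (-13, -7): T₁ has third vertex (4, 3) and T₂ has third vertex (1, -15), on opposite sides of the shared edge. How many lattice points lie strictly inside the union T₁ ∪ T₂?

165

The union is the simple quadrilateral with vertices (7, 2), (4, 3), (-13, -7), (1, -15) in order.
By the shoelace formula, twice the signed area is |[7·3 − 4·2] + [4·(-7) − (-13)·3] + [(-13)·(-15) − 1·(-7)] + [1·2 − 7·(-15)]| = 333, so the area is 333/2.
Summing gcd(|Δx|,|Δy|) over the edges gives the boundary count: gcd(3,1) + gcd(17,10) + gcd(14,8) + gcd(6,17) = 1+1+2+1 = 5.
By Pick's theorem I = A − B/2 + 1 = 333/2 − 5/2 + 1 = 165.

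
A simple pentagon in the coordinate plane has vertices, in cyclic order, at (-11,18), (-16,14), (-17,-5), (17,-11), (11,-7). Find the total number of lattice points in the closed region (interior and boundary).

The shoelace formula gives twice the area as |[(-11)·14 − (-16)·18] + [(-16)·(-5) − (-17)·14] + [(-17)·(-11) − 17·(-5)] + [17·(-7) − 11·(-11)] + [11·18 − (-11)·(-7)]| = 847, so the area is 847/2.
Summing gcd(|Δx|,|Δy|) over the edges gives the boundary count: gcd(5,4) + gcd(1,19) + gcd(34,6) + gcd(6,4) + gcd(22,25) = 1+1+2+2+1 = 7.
Pick's theorem gives I = A − B/2 + 1 = 847/2 − 7/2 + 1 = 421, so the closed region contains I + B = 421 + 7 = 428 lattice points.

428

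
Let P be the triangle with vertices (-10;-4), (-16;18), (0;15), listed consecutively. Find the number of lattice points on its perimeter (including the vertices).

Summing gcd(|Δx|,|Δy|) over the edges gives the boundary count: gcd(6,22) + gcd(16,3) + gcd(10,19) = 2+1+1 = 4.

4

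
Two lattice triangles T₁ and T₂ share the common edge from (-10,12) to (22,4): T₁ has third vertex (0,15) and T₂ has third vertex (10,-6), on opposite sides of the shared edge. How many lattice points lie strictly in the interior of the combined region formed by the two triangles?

289

The union is the simple quadrilateral with vertices (-10,12), (0,15), (22,4), (10,-6) in order.
By the shoelace formula, twice the signed area is |[(-10)·15 − 0·12] + [0·4 − 22·15] + [22·(-6) − 10·4] + [10·12 − (-10)·(-6)]| = 592, so the area is 296.
Along each edge there are gcd(|Δx|,|Δy|)+1 lattice points, so counting each shared vertex once the boundary has gcd(10,3) + gcd(22,11) + gcd(12,10) + gcd(20,18) = 1+11+2+2 = 16.
By Pick's theorem I = A − B/2 + 1 = 296 − 16/2 + 1 = 289.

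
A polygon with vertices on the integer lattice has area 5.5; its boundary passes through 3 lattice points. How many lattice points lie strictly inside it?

Pick's theorem A = I + B/2 − 1 rearranges to I = A − B/2 + 1 = 5.5 − 3/2 + 1 = 5.

5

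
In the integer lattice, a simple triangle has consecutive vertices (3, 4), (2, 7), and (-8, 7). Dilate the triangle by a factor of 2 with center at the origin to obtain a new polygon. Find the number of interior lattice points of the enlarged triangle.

49

By the shoelace formula, twice the signed area is |[3·7 − 2·4] + [2·7 − (-8)·7] + [(-8)·4 − 3·7]| = 30, so the area is 15.
Along each edge there are gcd(|Δx|,|Δy|)+1 lattice points, so counting each shared vertex once the boundary has gcd(1,3) + gcd(10,0) + gcd(11,3) = 1+10+1 = 12.
Scaling by 2 multiplies the area by 2² = 4 (so the new area is 60) and multiplies the boundary lattice-point count by 2, giving 24.
By Pick's theorem, the interior count of the dilated polygon is 60 − 24/2 + 1 = 49.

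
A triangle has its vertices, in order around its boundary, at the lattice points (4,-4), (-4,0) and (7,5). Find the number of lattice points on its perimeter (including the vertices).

8

Summing gcd(|Δx|,|Δy|) over the edges gives the boundary count: gcd(8,4) + gcd(11,5) + gcd(3,9) = 4+1+3 = 8.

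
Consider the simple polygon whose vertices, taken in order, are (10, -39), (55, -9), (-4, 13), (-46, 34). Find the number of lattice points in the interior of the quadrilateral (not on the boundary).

By the shoelace formula, twice the signed area is |(10·(-9) − 55·(-39)) + (55·13 − (-4)·(-9)) + ((-4)·34 − (-46)·13) + ((-46)·(-39) − 10·34)| = 4650, so the area is 2325.
Summing gcd(|Δx|,|Δy|) over the edges gives the boundary count: gcd(45,30) + gcd(59,22) + gcd(42,21) + gcd(56,73) = 15+1+21+1 = 38.
Pick's theorem gives I = A − B/2 + 1 = 2325 − 38/2 + 1 = 2307.

2307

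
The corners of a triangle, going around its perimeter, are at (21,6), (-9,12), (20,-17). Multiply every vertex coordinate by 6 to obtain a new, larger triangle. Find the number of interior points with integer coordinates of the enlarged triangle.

12421

The shoelace formula gives twice the area as |[21·12 − (-9)·6] + [(-9)·(-17) − 20·12] + [20·6 − 21·(-17)]| = 696, so the area is 348.
Along each edge there are gcd(|Δx|,|Δy|)+1 lattice points, so counting each shared vertex once the boundary has gcd(30,6) + gcd(29,29) + gcd(1,23) = 6+29+1 = 36.
Scaling by 6 multiplies the area by 6² = 36 (so the new area is 12528) and multiplies the boundary lattice-point count by 6, giving 216.
By Pick's theorem, the interior count of the dilated polygon is 12528 − 216/2 + 1 = 12421.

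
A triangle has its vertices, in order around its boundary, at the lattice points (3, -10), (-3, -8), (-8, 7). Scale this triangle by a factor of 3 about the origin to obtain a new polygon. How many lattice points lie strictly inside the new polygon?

349

Using the shoelace formula, 2A = |[3·(-8) − (-3)·(-10)] + [(-3)·7 − (-8)·(-8)] + [(-8)·(-10) − 3·7]| = 80, so the area is 40.
The number of boundary lattice points is Σ gcd(|Δx|,|Δy|) = gcd(6,2) + gcd(5,15) + gcd(11,17) = 2+5+1 = 8.
Scaling by 3 multiplies the area by 3² = 9 (so the new area is 360) and multiplies the boundary lattice-point count by 3, giving 24.
By Pick's theorem, the interior count of the dilated polygon is 360 − 24/2 + 1 = 349.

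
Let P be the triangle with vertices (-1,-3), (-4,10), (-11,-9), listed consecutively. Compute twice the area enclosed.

148

The shoelace formula gives twice the area as |[(-1)·10 − (-4)·(-3)] + [(-4)·(-9) − (-11)·10] + [(-11)·(-3) − (-1)·(-9)]| = 148, so the area is 74.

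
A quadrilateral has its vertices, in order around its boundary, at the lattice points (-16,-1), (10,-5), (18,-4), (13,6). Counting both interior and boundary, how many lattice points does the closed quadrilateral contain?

197

Using the shoelace formula, 2A = |[(-16)·(-5) − 10·(-1)] + [10·(-4) − 18·(-5)] + [18·6 − 13·(-4)] + [13·(-1) − (-16)·6]| = 383, so the area is 383/2.
Along each edge there are gcd(|Δx|,|Δy|)+1 lattice points, so counting each shared vertex once the boundary has gcd(26,4) + gcd(8,1) + gcd(5,10) + gcd(29,7) = 2+1+5+1 = 9.
Pick's theorem gives I = A − B/2 + 1 = 383/2 − 9/2 + 1 = 188, so the closed region contains I + B = 188 + 9 = 197 lattice points.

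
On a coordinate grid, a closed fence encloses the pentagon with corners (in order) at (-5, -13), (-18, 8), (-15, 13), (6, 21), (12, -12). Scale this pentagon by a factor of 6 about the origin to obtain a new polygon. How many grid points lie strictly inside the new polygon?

23758

The shoelace formula gives twice the area as |[(-5)·8 − (-18)·(-13)] + [(-18)·13 − (-15)·8] + [(-15)·21 − 6·13] + [6·(-12) − 12·21] + [12·(-13) − (-5)·(-12)]| = 1321, so the area is 660.5.
The number of boundary lattice points is Σ gcd(|Δx|,|Δy|) = gcd(13,21) + gcd(3,5) + gcd(21,8) + gcd(6,33) + gcd(17,1) = 1+1+1+3+1 = 7.
Scaling by 6 multiplies the area by 6² = 36 (so the new area is 23778) and multiplies the boundary lattice-point count by 6, giving 42.
By Pick's theorem, the interior count of the dilated polygon is 23778 − 42/2 + 1 = 23758.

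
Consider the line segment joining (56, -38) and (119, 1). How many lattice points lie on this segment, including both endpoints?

The number of lattice points on a segment between lattice points is gcd(|Δx|,|Δy|) + 1 = gcd(63,39) + 1 = 3 + 1 = 4.

4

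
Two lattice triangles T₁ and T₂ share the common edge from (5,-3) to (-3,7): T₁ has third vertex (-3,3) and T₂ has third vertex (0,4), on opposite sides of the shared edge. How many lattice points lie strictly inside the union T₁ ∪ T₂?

15

The union is the simple quadrilateral with vertices (5,-3), (-3,3), (-3,7), (0,4) in order.
Using the shoelace formula, 2A = |(5·3 − (-3)·(-3)) + ((-3)·7 − (-3)·3) + ((-3)·4 − 0·7) + (0·(-3) − 5·4)| = 38, so the area is 19.
Summing gcd(|Δx|,|Δy|) over the edges gives the boundary count: gcd(8,6) + gcd(0,4) + gcd(3,3) + gcd(5,7) = 2+4+3+1 = 10.
By Pick's theorem I = A − B/2 + 1 = 19 − 10/2 + 1 = 15.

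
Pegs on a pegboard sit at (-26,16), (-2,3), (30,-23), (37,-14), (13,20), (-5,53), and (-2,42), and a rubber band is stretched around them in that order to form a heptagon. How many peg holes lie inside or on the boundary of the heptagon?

1511

Using the shoelace formula, 2A = |((-26)·3 − (-2)·16) + ((-2)·(-23) − 30·3) + (30·(-14) − 37·(-23)) + (37·20 − 13·(-14)) + (13·53 − (-5)·20) + ((-5)·42 − (-2)·53) + ((-2)·16 − (-26)·42)| = 3008, so the area is 1504.
The number of boundary lattice points is Σ gcd(|Δx|,|Δy|) = gcd(24,13) + gcd(32,26) + gcd(7,9) + gcd(24,34) + gcd(18,33) + gcd(3,11) + gcd(24,26) = 1+2+1+2+3+1+2 = 12.
Pick's theorem gives I = A − B/2 + 1 = 1504 − 12/2 + 1 = 1499, so the closed region contains I + B = 1499 + 12 = 1511 lattice points.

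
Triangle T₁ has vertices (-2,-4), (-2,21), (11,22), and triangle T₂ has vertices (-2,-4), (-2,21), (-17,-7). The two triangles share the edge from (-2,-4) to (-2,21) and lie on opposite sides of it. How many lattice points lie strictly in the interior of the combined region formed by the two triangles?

The union is the simple quadrilateral with vertices (-2,-4), (11,22), (-2,21), (-17,-7) in order.
Using the shoelace formula, 2A = |((-2)·22 − 11·(-4)) + (11·21 − (-2)·22) + ((-2)·(-7) − (-17)·21) + ((-17)·(-4) − (-2)·(-7))| = 700, so the area is 350.
The number of boundary lattice points is Σ gcd(|Δx|,|Δy|) = gcd(13,26) + gcd(13,1) + gcd(15,28) + gcd(15,3) = 13+1+1+3 = 18.
By Pick's theorem I = A − B/2 + 1 = 350 − 18/2 + 1 = 342.

342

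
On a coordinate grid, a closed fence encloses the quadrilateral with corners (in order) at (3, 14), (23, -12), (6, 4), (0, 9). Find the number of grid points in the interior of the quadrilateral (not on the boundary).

The shoelace formula gives twice the area as |[3·(-12) − 23·14] + [23·4 − 6·(-12)] + [6·9 − 0·4] + [0·14 − 3·9]| = 167, so the area is 167/2.
Summing gcd(|Δx|,|Δy|) over the edges gives the boundary count: gcd(20,26) + gcd(17,16) + gcd(6,5) + gcd(3,5) = 2+1+1+1 = 5.
Pick's theorem gives I = A − B/2 + 1 = 167/2 − 5/2 + 1 = 82.

82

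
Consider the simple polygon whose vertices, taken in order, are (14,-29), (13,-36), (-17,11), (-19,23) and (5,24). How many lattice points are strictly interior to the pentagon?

Using the shoelace formula, 2A = |(14·(-36) − 13·(-29)) + (13·11 − (-17)·(-36)) + ((-17)·23 − (-19)·11) + ((-19)·24 − 5·23) + (5·(-29) − 14·24)| = 1830, so the area is 915.
Summing gcd(|Δx|,|Δy|) over the edges gives the boundary count: gcd(1,7) + gcd(30,47) + gcd(2,12) + gcd(24,1) + gcd(9,53) = 1+1+2+1+1 = 6.
By Pick's theorem A = I + B/2 − 1, so I = 915 − 6/2 + 1 = 913.

913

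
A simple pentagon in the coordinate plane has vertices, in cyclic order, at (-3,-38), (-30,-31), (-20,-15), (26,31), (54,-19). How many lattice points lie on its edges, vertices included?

70

The number of boundary lattice points is Σ gcd(|Δx|,|Δy|) = gcd(27,7) + gcd(10,16) + gcd(46,46) + gcd(28,50) + gcd(57,19) = 1+2+46+2+19 = 70.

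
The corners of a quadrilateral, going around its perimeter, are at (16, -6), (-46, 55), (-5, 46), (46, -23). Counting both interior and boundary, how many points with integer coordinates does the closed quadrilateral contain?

1577

The shoelace formula gives twice the area as |(16·55 − (-46)·(-6)) + ((-46)·46 − (-5)·55) + ((-5)·(-23) − 46·46) + (46·(-6) − 16·(-23))| = 3146, so the area is 1573.
Along each edge there are gcd(|Δx|,|Δy|)+1 lattice points, so counting each shared vertex once the boundary has gcd(62,61) + gcd(41,9) + gcd(51,69) + gcd(30,17) = 1+1+3+1 = 6.
Pick's theorem gives I = A − B/2 + 1 = 1573 − 6/2 + 1 = 1571, so the closed region contains I + B = 1571 + 6 = 1577 lattice points.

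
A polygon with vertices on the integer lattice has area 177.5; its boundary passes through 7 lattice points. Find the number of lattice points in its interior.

From Pick's theorem, I = A − B/2 + 1 = 177.5 − 7/2 + 1 = 175.

175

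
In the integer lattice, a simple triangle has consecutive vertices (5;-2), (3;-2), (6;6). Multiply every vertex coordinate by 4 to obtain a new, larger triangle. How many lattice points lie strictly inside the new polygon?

121

Using the shoelace formula, 2A = |(5·(-2) − 3·(-2)) + (3·6 − 6·(-2)) + (6·(-2) − 5·6)| = 16, so the area is 8.
Along each edge there are gcd(|Δx|,|Δy|)+1 lattice points, so counting each shared vertex once the boundary has gcd(2,0) + gcd(3,8) + gcd(1,8) = 2+1+1 = 4.
Scaling by 4 multiplies the area by 4² = 16 (so the new area is 128) and multiplies the boundary lattice-point count by 4, giving 16.
By Pick's theorem, the interior count of the dilated polygon is 128 − 16/2 + 1 = 121.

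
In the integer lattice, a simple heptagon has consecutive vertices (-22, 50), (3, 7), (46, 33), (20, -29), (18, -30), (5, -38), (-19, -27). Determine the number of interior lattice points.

2764

Using the shoelace formula, 2A = |((-22)·7 − 3·50) + (3·33 − 46·7) + (46·(-29) − 20·33) + (20·(-30) − 18·(-29)) + (18·(-38) − 5·(-30)) + (5·(-27) − (-19)·(-38)) + ((-19)·50 − (-22)·(-27))| = 5534, so the area is 2767.
Along each edge there are gcd(|Δx|,|Δy|)+1 lattice points, so counting each shared vertex once the boundary has gcd(25,43) + gcd(43,26) + gcd(26,62) + gcd(2,1) + gcd(13,8) + gcd(24,11) + gcd(3,77) = 1+1+2+1+1+1+1 = 8.
By Pick's theorem A = I + B/2 − 1, so I = 2767 − 8/2 + 1 = 2764.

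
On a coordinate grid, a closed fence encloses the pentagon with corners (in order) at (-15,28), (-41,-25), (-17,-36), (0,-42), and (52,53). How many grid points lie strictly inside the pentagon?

The shoelace formula gives twice the area as |[(-15)·(-25) − (-41)·28] + [(-41)·(-36) − (-17)·(-25)] + [(-17)·(-42) − 0·(-36)] + [0·53 − 52·(-42)] + [52·28 − (-15)·53]| = 7723, so the area is 3861.5.
The number of boundary lattice points is Σ gcd(|Δx|,|Δy|) = gcd(26,53) + gcd(24,11) + gcd(17,6) + gcd(52,95) + gcd(67,25) = 1+1+1+1+1 = 5.
By Pick's theorem A = I + B/2 − 1, so I = 3861.5 − 5/2 + 1 = 3860.

3860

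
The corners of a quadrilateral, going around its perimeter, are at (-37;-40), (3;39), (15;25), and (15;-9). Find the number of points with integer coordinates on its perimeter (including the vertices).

38

Summing gcd(|Δx|,|Δy|) over the edges gives the boundary count: gcd(40,79) + gcd(12,14) + gcd(0,34) + gcd(52,31) = 1+2+34+1 = 38.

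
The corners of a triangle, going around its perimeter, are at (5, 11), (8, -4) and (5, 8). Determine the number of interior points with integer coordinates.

The shoelace formula gives twice the area as |(5·(-4) − 8·11) + (8·8 − 5·(-4)) + (5·11 − 5·8)| = 9, so the area is 9/2.
The number of boundary lattice points is Σ gcd(|Δx|,|Δy|) = gcd(3,15) + gcd(3,12) + gcd(0,3) = 3+3+3 = 9.
Pick's theorem gives I = A − B/2 + 1 = 9/2 − 9/2 + 1 = 1.

1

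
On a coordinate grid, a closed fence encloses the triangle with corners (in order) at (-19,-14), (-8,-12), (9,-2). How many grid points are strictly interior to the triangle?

By the shoelace formula, twice the signed area is |[(-19)·(-12) − (-8)·(-14)] + [(-8)·(-2) − 9·(-12)] + [9·(-14) − (-19)·(-2)]| = 76, so the area is 38.
Along each edge there are gcd(|Δx|,|Δy|)+1 lattice points, so counting each shared vertex once the boundary has gcd(11,2) + gcd(17,10) + gcd(28,12) = 1+1+4 = 6.
By Pick's theorem A = I + B/2 − 1, so I = 38 − 6/2 + 1 = 36.

36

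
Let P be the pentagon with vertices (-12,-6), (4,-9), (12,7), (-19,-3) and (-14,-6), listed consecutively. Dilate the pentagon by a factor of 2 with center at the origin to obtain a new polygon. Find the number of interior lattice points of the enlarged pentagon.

The shoelace formula gives twice the area as |[(-12)·(-9) − 4·(-6)] + [4·7 − 12·(-9)] + [12·(-3) − (-19)·7] + [(-19)·(-6) − (-14)·(-3)] + [(-14)·(-6) − (-12)·(-6)]| = 449, so the area is 449/2.
Summing gcd(|Δx|,|Δy|) over the edges gives the boundary count: gcd(16,3) + gcd(8,16) + gcd(31,10) + gcd(5,3) + gcd(2,0) = 1+8+1+1+2 = 13.
Scaling by 2 multiplies the area by 2² = 4 (so the new area is 898) and multiplies the boundary lattice-point count by 2, giving 26.
By Pick's theorem, the interior count of the dilated polygon is 898 − 26/2 + 1 = 886.

886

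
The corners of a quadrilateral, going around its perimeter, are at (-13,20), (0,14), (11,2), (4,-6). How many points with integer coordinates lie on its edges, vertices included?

The number of boundary lattice points is Σ gcd(|Δx|,|Δy|) = gcd(13,6) + gcd(11,12) + gcd(7,8) + gcd(17,26) = 1+1+1+1 = 4.

4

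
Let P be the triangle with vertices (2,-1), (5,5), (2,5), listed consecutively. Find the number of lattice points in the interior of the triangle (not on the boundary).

4

By the shoelace formula, twice the signed area is |(2·5 − 5·(-1)) + (5·5 − 2·5) + (2·(-1) − 2·5)| = 18, so the area is 9.
The number of boundary lattice points is Σ gcd(|Δx|,|Δy|) = gcd(3,6) + gcd(3,0) + gcd(0,6) = 3+3+6 = 12.
By Pick's theorem A = I + B/2 − 1, so I = 9 − 12/2 + 1 = 4.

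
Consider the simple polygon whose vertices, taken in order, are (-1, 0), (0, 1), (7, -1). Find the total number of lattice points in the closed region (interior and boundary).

The shoelace formula gives twice the area as |[(-1)·1 − 0·0] + [0·(-1) − 7·1] + [7·0 − (-1)·(-1)]| = 9, so the area is 4.5.
The number of boundary lattice points is Σ gcd(|Δx|,|Δy|) = gcd(1,1) + gcd(7,2) + gcd(8,1) = 1+1+1 = 3.
Pick's theorem gives I = A − B/2 + 1 = 4.5 − 3/2 + 1 = 4, so the closed region contains I + B = 4 + 3 = 7 lattice points.

7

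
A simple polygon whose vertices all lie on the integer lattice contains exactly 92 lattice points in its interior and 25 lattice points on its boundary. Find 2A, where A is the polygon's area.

Pick's theorem states A = I + B/2 − 1, so A = 92 + 25/2 − 1 = 207/2.
Hence 2A = 207.

207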